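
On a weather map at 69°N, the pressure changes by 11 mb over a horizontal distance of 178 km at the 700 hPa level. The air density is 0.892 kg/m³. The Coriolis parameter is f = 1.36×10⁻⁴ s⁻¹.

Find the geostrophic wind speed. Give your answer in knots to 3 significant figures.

99.0 knots

Pressure gradient: |∂P/∂n| = 1100 Pa / 178000 m = 6.18×10⁻³ Pa/m
Geostrophic balance (pressure-gradient force = Coriolis force):
V_g = (1/(fρ)) |∂P/∂n| = 6.18×10⁻³ / (1.36×10⁻⁴ × 0.892) = 50.9 m/s
Converting: 50.9 m/s × 1.944 = 99.0 knots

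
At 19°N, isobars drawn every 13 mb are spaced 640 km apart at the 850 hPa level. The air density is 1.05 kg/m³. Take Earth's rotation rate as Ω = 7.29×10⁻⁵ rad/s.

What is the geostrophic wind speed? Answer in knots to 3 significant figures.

Coriolis parameter at 19°N:
f = 2Ω sin φ = 2 × 7.29×10⁻⁵ × sin 19° = 4.75×10⁻⁵ s⁻¹
Pressure gradient: |∂P/∂n| = 1300 Pa / 640000 m = 2.03×10⁻³ Pa/m
Geostrophic balance (pressure-gradient force = Coriolis force):
V_g = (1/(fρ)) |∂P/∂n| = 2.03×10⁻³ / (4.75×10⁻⁵ × 1.05) = 40.8 m/s
Converting: 40.8 m/s × 1.944 = 79.2 knots

79.2 knots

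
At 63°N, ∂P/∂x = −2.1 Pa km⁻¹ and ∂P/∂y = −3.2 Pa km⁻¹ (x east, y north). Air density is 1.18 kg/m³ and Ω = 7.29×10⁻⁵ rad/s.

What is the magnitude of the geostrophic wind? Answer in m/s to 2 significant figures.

Coriolis parameter at 63°N:
f = 2Ω sin φ = 2 × 7.29×10⁻⁵ × sin 63° = 1.30×10⁻⁴ s⁻¹
Component geostrophic relations (x east, y north):
u_g = −(1/(fρ)) ∂P/∂y,  v_g = (1/(fρ)) ∂P/∂x
u_g = −(−3.2×10⁻³)/(1.30×10⁻⁴ × 1.18) = 20.9 m/s;  v_g = (−2.1×10⁻³)/(1.30×10⁻⁴ × 1.18) = −13.7 m/s
|V_g| = √(u_g² + v_g²) = 25.0 m/s

25 m/s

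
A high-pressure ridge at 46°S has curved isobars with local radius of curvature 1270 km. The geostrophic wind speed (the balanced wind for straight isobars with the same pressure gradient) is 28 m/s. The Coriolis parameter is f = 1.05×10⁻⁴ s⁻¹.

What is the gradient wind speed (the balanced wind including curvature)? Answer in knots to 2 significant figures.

Around a high, pressure-gradient force acts outward with centrifugal, so Coriolis balances both:
fV = (1/ρ)|∂P/∂n| + V²/R  →  V² − fR·V + fR·V_g = 0
With fR = 1.05×10⁻⁴ × 1270×10³ m = 133 m/s:
V = [fR − √((fR)² − 4 fR V_g)]/2 = [133 − √(133² − 4×133×28)]/2 = 40 m/s
Supergeostrophic (V > V_g = 28 m/s), as expected around a high.
Converting: 40 m/s × 1.944 = 78 knots

78 knots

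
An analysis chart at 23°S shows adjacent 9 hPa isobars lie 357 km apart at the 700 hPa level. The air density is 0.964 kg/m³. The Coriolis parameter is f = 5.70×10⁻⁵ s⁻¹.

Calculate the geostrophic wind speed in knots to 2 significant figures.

89 knots

Pressure gradient: |∂P/∂n| = 900 Pa / 357000 m = 2.52×10⁻³ Pa/m
Geostrophic balance (pressure-gradient force = Coriolis force):
V_g = (1/(fρ)) |∂P/∂n| = 2.52×10⁻³ / (5.70×10⁻⁵ × 0.964) = 45.9 m/s
Converting: 45.9 m/s × 1.944 = 89 knots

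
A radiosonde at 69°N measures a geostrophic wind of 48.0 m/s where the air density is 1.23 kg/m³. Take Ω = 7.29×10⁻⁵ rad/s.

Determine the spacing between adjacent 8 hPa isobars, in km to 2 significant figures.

100 km

Coriolis parameter at 69°N:
f = 2Ω sin φ = 2 × 7.29×10⁻⁵ × sin 69° = 1.36×10⁻⁴ s⁻¹
Geostrophic balance rearranged: |∂P/∂n| = f ρ V_g
|∂P/∂n| = 1.36×10⁻⁴ × 1.23 × 48.0 = 8.04×10⁻³ Pa/m
Isobar spacing: Δn = ΔP/|∂P/∂n| = 800 Pa / 8.04×10⁻³ Pa/m = 99548 m ≈ 100 km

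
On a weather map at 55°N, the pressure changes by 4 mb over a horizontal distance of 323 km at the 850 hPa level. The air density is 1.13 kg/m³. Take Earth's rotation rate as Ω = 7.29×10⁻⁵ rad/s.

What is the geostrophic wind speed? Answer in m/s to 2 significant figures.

9.2 m/s

Coriolis parameter at 55°N:
f = 2Ω sin φ = 2 × 7.29×10⁻⁵ × sin 55° = 1.19×10⁻⁴ s⁻¹
Pressure gradient: |∂P/∂n| = 400 Pa / 323000 m = 1.24×10⁻³ Pa/m
Geostrophic balance (pressure-gradient force = Coriolis force):
V_g = (1/(fρ)) |∂P/∂n| = 1.24×10⁻³ / (1.19×10⁻⁴ × 1.13) = 9.18 m/s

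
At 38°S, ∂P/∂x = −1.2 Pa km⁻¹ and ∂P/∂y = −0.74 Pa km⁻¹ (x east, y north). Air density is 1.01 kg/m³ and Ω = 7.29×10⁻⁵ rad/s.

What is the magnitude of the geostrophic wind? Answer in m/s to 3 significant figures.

Coriolis parameter at 38°S:
f = 2Ω sin φ = 2 × 7.29×10⁻⁵ × sin 38° = 8.98×10⁻⁵ s⁻¹
In the Southern Hemisphere f is negative: f = −8.98×10⁻⁵ s⁻¹.
Component geostrophic relations (x east, y north):
u_g = −(1/(fρ)) ∂P/∂y,  v_g = (1/(fρ)) ∂P/∂x
u_g = −(−0.74×10⁻³)/(−8.98×10⁻⁵ × 1.01) = −8.16 m/s;  v_g = (−1.2×10⁻³)/(−8.98×10⁻⁵ × 1.01) = 13.2 m/s
|V_g| = √(u_g² + v_g²) = 15.6 m/s

15.6 m/s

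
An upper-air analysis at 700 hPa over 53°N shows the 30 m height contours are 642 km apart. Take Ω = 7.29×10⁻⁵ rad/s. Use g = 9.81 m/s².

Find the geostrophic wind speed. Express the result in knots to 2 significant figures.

7.7 knots

Coriolis parameter at 53°N:
f = 2Ω sin φ = 2 × 7.29×10⁻⁵ × sin 53° = 1.16×10⁻⁴ s⁻¹
Height gradient: |∂Z/∂n| = 30 m / 642000 m = 4.67×10⁻⁵
On a pressure surface, geostrophic balance gives V_g = (g/f)|∂Z/∂n|:
V_g = 9.81 × 4.67×10⁻⁵ / 1.16×10⁻⁴ = 3.94 m/s
Converting: 3.94 m/s × 1.944 = 7.7 knots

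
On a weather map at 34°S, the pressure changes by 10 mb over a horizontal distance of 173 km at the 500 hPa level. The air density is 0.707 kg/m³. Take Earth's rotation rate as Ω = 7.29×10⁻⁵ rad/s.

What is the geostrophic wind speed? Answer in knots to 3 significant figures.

Coriolis parameter at 34°S:
f = 2Ω sin φ = 2 × 7.29×10⁻⁵ × sin 34° = 8.15×10⁻⁵ s⁻¹
Pressure gradient: |∂P/∂n| = 1000 Pa / 173000 m = 5.78×10⁻³ Pa/m
Geostrophic balance (pressure-gradient force = Coriolis force):
V_g = (1/(fρ)) |∂P/∂n| = 5.78×10⁻³ / (8.15×10⁻⁵ × 0.707) = 100 m/s
Converting: 100 m/s × 1.944 = 195 knots

195 knots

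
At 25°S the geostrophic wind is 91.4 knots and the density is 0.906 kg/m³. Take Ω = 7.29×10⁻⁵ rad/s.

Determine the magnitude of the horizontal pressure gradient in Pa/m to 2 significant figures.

Coriolis parameter at 25°S:
f = 2Ω sin φ = 2 × 7.29×10⁻⁵ × sin 25° = 6.16×10⁻⁵ s⁻¹
Wind speed in SI: 91.4 knots = 47.0 m/s
Geostrophic balance rearranged: |∂P/∂n| = f ρ V_g
|∂P/∂n| = 6.16×10⁻⁵ × 0.906 × 47.0 = 2.62×10⁻³ Pa/m

2.6×10⁻³ Pa/m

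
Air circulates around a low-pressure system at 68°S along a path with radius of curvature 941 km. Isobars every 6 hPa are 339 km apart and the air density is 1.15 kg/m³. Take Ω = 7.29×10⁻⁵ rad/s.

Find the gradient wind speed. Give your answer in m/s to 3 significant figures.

10.5 m/s

Coriolis parameter at 68°S:
f = 2Ω sin φ = 2 × 7.29×10⁻⁵ × sin 68° = 1.35×10⁻⁴ s⁻¹
Pressure gradient: |∂P/∂n| = 600 Pa / 339000 m = 1.77×10⁻³ Pa/m
Geostrophic speed: V_g = |∂P/∂n|/(fρ) = 1.77×10⁻³/(1.35×10⁻⁴ × 1.15) = 11.4 m/s
Around a low, centrifugal force acts outward with Coriolis, so pressure-gradient force balances both:
(1/ρ)|∂P/∂n| = fV + V²/R  →  V² + fR·V − fR·V_g = 0
With fR = 1.35×10⁻⁴ × 941×10³ m = 127 m/s:
V = [−fR + √((fR)² + 4 fR V_g)]/2 = [−127 + √(127² + 4×127×11.4)]/2 = 10.5 m/s
Subgeostrophic (V < V_g = 11.4 m/s), as expected around a low.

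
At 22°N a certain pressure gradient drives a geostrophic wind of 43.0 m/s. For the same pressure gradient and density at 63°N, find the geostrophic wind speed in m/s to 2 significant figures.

18 m/s

With the same pressure gradient and density, V_g ∝ 1/f ∝ 1/sin φ.
V₂ = V₁ · sin φ₁ / sin φ₂ = 43.0 × sin 22° / sin 63°
V₂ = 43.0 × 0.3746/0.8910 = 18 m/s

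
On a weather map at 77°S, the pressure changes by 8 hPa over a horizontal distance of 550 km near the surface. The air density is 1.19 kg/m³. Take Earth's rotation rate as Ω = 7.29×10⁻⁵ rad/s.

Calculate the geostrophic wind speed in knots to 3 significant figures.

Coriolis parameter at 77°S:
f = 2Ω sin φ = 2 × 7.29×10⁻⁵ × sin 77° = 1.42×10⁻⁴ s⁻¹
Pressure gradient: |∂P/∂n| = 800 Pa / 550000 m = 1.45×10⁻³ Pa/m
Geostrophic balance (pressure-gradient force = Coriolis force):
V_g = (1/(fρ)) |∂P/∂n| = 1.45×10⁻³ / (1.42×10⁻⁴ × 1.19) = 8.60 m/s
Converting: 8.60 m/s × 1.944 = 16.7 knots

16.7 knots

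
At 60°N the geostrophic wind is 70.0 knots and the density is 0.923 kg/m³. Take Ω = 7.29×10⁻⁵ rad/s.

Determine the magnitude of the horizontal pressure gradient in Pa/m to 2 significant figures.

Coriolis parameter at 60°N:
f = 2Ω sin φ = 2 × 7.29×10⁻⁵ × sin 60° = 1.26×10⁻⁴ s⁻¹
Wind speed in SI: 70.0 knots = 36.0 m/s
Geostrophic balance rearranged: |∂P/∂n| = f ρ V_g
|∂P/∂n| = 1.26×10⁻⁴ × 0.923 × 36.0 = 4.20×10⁻³ Pa/m

4.2×10⁻³ Pa/m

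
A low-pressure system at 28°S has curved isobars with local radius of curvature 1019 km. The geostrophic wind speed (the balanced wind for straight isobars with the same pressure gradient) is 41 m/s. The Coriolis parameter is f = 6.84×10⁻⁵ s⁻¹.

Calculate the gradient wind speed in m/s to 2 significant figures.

Around a low, centrifugal force acts outward with Coriolis, so pressure-gradient force balances both:
(1/ρ)|∂P/∂n| = fV + V²/R  →  V² + fR·V − fR·V_g = 0
With fR = 6.84×10⁻⁵ × 1019×10³ m = 69.7 m/s:
V = [−fR + √((fR)² + 4 fR V_g)]/2 = [−69.7 + √(69.7² + 4×69.7×41)]/2 = 29 m/s
Subgeostrophic (V < V_g = 41 m/s), as expected around a low.

29 m/s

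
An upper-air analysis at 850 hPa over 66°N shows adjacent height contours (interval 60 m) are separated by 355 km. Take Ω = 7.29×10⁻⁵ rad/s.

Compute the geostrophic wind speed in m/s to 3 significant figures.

Coriolis parameter at 66°N:
f = 2Ω sin φ = 2 × 7.29×10⁻⁵ × sin 66° = 1.33×10⁻⁴ s⁻¹
Height gradient: |∂Z/∂n| = 60 m / 355000 m = 1.69×10⁻⁴
On a pressure surface, geostrophic balance gives V_g = (g/f)|∂Z/∂n|:
V_g = 9.81 × 1.69×10⁻⁴ / 1.33×10⁻⁴ = 12.4 m/s

12.4 m/s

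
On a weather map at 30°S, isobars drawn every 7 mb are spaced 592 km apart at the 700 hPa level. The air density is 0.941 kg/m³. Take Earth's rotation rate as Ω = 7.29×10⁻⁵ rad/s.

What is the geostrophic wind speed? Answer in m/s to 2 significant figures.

17 m/s

Coriolis parameter at 30°S:
f = 2Ω sin φ = 2 × 7.29×10⁻⁵ × sin 30° = 7.29×10⁻⁵ s⁻¹
Pressure gradient: |∂P/∂n| = 700 Pa / 592000 m = 1.18×10⁻³ Pa/m
Geostrophic balance (pressure-gradient force = Coriolis force):
V_g = (1/(fρ)) |∂P/∂n| = 1.18×10⁻³ / (7.29×10⁻⁵ × 0.941) = 17.2 m/s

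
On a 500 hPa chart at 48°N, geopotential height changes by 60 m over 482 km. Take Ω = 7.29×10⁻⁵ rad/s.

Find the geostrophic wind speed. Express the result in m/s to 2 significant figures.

Coriolis parameter at 48°N:
f = 2Ω sin φ = 2 × 7.29×10⁻⁵ × sin 48° = 1.08×10⁻⁴ s⁻¹
Height gradient: |∂Z/∂n| = 60 m / 482000 m = 1.24×10⁻⁴
On a pressure surface, geostrophic balance gives V_g = (g/f)|∂Z/∂n|:
V_g = 9.81 × 1.24×10⁻⁴ / 1.08×10⁻⁴ = 11.3 m/s

11 m/s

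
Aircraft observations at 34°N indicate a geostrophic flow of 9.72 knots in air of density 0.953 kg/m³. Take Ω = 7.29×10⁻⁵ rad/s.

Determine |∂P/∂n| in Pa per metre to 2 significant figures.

Coriolis parameter at 34°N:
f = 2Ω sin φ = 2 × 7.29×10⁻⁵ × sin 34° = 8.15×10⁻⁵ s⁻¹
Wind speed in SI: 9.72 knots = 5.00 m/s
Geostrophic balance rearranged: |∂P/∂n| = f ρ V_g
|∂P/∂n| = 8.15×10⁻⁵ × 0.953 × 5.00 = 3.89×10⁻⁴ Pa/m

3.9×10⁻⁴ Pa/m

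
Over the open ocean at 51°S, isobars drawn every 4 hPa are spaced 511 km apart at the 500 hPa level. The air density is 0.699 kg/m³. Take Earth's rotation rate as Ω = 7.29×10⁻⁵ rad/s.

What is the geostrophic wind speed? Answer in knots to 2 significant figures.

19 knots

Coriolis parameter at 51°S:
f = 2Ω sin φ = 2 × 7.29×10⁻⁵ × sin 51° = 1.13×10⁻⁴ s⁻¹
Pressure gradient: |∂P/∂n| = 400 Pa / 511000 m = 7.83×10⁻⁴ Pa/m
Geostrophic balance (pressure-gradient force = Coriolis force):
V_g = (1/(fρ)) |∂P/∂n| = 7.83×10⁻⁴ / (1.13×10⁻⁴ × 0.699) = 9.88 m/s
Converting: 9.88 m/s × 1.944 = 19 knots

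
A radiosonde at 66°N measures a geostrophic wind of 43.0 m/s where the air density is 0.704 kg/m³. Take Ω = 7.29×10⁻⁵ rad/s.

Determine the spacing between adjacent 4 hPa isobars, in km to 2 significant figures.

99 km

Coriolis parameter at 66°N:
f = 2Ω sin φ = 2 × 7.29×10⁻⁵ × sin 66° = 1.33×10⁻⁴ s⁻¹
Geostrophic balance rearranged: |∂P/∂n| = f ρ V_g
|∂P/∂n| = 1.33×10⁻⁴ × 0.704 × 43.0 = 4.03×10⁻³ Pa/m
Isobar spacing: Δn = ΔP/|∂P/∂n| = 400 Pa / 4.03×10⁻³ Pa/m = 99204 m ≈ 99 km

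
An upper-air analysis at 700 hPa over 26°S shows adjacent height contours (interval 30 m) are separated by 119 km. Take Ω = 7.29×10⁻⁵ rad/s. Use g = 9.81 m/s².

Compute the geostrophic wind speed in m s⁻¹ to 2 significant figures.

Coriolis parameter at 26°S:
f = 2Ω sin φ = 2 × 7.29×10⁻⁵ × sin 26° = 6.39×10⁻⁵ s⁻¹
Height gradient: |∂Z/∂n| = 30 m / 119000 m = 2.52×10⁻⁴
On a pressure surface, geostrophic balance gives V_g = (g/f)|∂Z/∂n|:
V_g = 9.81 × 2.52×10⁻⁴ / 6.39×10⁻⁵ = 38.7 m/s

39 m s⁻¹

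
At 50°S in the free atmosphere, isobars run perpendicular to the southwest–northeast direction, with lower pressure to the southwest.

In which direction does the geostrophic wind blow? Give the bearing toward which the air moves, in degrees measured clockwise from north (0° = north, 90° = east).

The pressure-gradient force points toward the southwest (bearing 225°).
Geostrophic balance: in the Southern Hemisphere the Coriolis force deflects motion to the left, so the geostrophic wind blows 90° to the left of the pressure-gradient force (low pressure on the right).
Rotating 225° by 90° counterclockwise gives 135° — the wind blows toward the southeast.

135°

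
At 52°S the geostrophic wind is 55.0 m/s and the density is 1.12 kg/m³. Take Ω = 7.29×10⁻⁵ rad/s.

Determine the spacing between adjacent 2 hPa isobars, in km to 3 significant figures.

Coriolis parameter at 52°S:
f = 2Ω sin φ = 2 × 7.29×10⁻⁵ × sin 52° = 1.15×10⁻⁴ s⁻¹
Geostrophic balance rearranged: |∂P/∂n| = f ρ V_g
|∂P/∂n| = 1.15×10⁻⁴ × 1.12 × 55.0 = 7.08×10⁻³ Pa/m
Isobar spacing: Δn = ΔP/|∂P/∂n| = 200 Pa / 7.08×10⁻³ Pa/m = 28259 m ≈ 28.3 km

28.3 km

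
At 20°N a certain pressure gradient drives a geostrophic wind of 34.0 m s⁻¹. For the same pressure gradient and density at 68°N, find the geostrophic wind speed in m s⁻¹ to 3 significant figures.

12.5 m s⁻¹

With the same pressure gradient and density, V_g ∝ 1/f ∝ 1/sin φ.
V₂ = V₁ · sin φ₁ / sin φ₂ = 34.0 × sin 20° / sin 68°
V₂ = 34.0 × 0.3420/0.9272 = 12.5 m s⁻¹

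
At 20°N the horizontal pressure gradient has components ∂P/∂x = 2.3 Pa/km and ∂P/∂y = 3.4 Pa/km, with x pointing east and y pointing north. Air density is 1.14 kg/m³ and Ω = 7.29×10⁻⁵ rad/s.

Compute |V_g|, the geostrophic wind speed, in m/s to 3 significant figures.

72.2 m/s

Coriolis parameter at 20°N:
f = 2Ω sin φ = 2 × 7.29×10⁻⁵ × sin 20° = 4.99×10⁻⁵ s⁻¹
Component geostrophic relations (x east, y north):
u_g = −(1/(fρ)) ∂P/∂y,  v_g = (1/(fρ)) ∂P/∂x
u_g = −(3.4×10⁻³)/(4.99×10⁻⁵ × 1.14) = −59.8 m/s;  v_g = (2.3×10⁻³)/(4.99×10⁻⁵ × 1.14) = 40.5 m/s
|V_g| = √(u_g² + v_g²) = 72.2 m/s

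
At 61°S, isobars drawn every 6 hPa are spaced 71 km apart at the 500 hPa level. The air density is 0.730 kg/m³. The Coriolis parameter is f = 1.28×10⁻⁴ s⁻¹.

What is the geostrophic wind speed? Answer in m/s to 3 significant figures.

90.4 m/s

Pressure gradient: |∂P/∂n| = 600 Pa / 71000 m = 8.45×10⁻³ Pa/m
Geostrophic balance (pressure-gradient force = Coriolis force):
V_g = (1/(fρ)) |∂P/∂n| = 8.45×10⁻³ / (1.28×10⁻⁴ × 0.730) = 90.4 m/s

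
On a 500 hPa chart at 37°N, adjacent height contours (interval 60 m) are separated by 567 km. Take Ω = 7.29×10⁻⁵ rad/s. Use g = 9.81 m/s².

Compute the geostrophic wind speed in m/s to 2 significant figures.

12 m/s

Coriolis parameter at 37°N:
f = 2Ω sin φ = 2 × 7.29×10⁻⁵ × sin 37° = 8.77×10⁻⁵ s⁻¹
Height gradient: |∂Z/∂n| = 60 m / 567000 m = 1.06×10⁻⁴
On a pressure surface, geostrophic balance gives V_g = (g/f)|∂Z/∂n|:
V_g = 9.81 × 1.06×10⁻⁴ / 8.77×10⁻⁵ = 11.8 m/s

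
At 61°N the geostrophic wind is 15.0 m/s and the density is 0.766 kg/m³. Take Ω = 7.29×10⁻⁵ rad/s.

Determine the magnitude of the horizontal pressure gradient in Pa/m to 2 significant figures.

1.5×10⁻³ Pa/m

Coriolis parameter at 61°N:
f = 2Ω sin φ = 2 × 7.29×10⁻⁵ × sin 61° = 1.28×10⁻⁴ s⁻¹
Geostrophic balance rearranged: |∂P/∂n| = f ρ V_g
|∂P/∂n| = 1.28×10⁻⁴ × 0.766 × 15.0 = 1.47×10⁻³ Pa/m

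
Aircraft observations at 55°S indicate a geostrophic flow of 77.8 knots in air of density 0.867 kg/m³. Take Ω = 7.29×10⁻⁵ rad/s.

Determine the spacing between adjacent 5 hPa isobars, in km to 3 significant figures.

Coriolis parameter at 55°S:
f = 2Ω sin φ = 2 × 7.29×10⁻⁵ × sin 55° = 1.19×10⁻⁴ s⁻¹
Wind speed in SI: 77.8 knots = 40.0 m/s
Geostrophic balance rearranged: |∂P/∂n| = f ρ V_g
|∂P/∂n| = 1.19×10⁻⁴ × 0.867 × 40.0 = 4.14×10⁻³ Pa/m
Isobar spacing: Δn = ΔP/|∂P/∂n| = 500 Pa / 4.14×10⁻³ Pa/m = 120646 m ≈ 121 km

121 km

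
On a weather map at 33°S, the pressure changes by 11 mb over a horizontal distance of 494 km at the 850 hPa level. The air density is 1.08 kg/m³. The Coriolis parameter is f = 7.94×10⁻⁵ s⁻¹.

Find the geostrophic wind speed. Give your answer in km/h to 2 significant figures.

93 km/h

Pressure gradient: |∂P/∂n| = 1100 Pa / 494000 m = 2.23×10⁻³ Pa/m
Geostrophic balance (pressure-gradient force = Coriolis force):
V_g = (1/(fρ)) |∂P/∂n| = 2.23×10⁻³ / (7.94×10⁻⁵ × 1.08) = 26.0 m/s
Converting: 26.0 m/s × 3.6 = 93 km/h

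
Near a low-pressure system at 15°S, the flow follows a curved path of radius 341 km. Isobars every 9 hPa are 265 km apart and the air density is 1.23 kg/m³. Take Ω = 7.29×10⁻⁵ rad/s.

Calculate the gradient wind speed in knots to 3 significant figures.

Coriolis parameter at 15°S:
f = 2Ω sin φ = 2 × 7.29×10⁻⁵ × sin 15° = 3.77×10⁻⁵ s⁻¹
Pressure gradient: |∂P/∂n| = 900 Pa / 265000 m = 3.40×10⁻³ Pa/m
Geostrophic speed: V_g = |∂P/∂n|/(fρ) = 3.40×10⁻³/(3.77×10⁻⁵ × 1.23) = 73.2 m/s
Around a low, centrifugal force acts outward with Coriolis, so pressure-gradient force balances both:
(1/ρ)|∂P/∂n| = fV + V²/R  →  V² + fR·V − fR·V_g = 0
With fR = 3.77×10⁻⁵ × 341×10³ m = 12.9 m/s:
V = [−fR + √((fR)² + 4 fR V_g)]/2 = [−12.9 + √(12.9² + 4×12.9×73.2)]/2 = 24.9 m/s
Subgeostrophic (V < V_g = 73.2 m/s), as expected around a low.
Converting: 24.9 m/s × 1.944 = 48.4 knots

48.4 knots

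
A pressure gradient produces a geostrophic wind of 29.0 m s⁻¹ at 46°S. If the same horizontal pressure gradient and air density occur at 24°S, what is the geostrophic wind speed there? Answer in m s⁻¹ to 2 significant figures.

51 m s⁻¹

With the same pressure gradient and density, V_g ∝ 1/f ∝ 1/sin φ.
V₂ = V₁ · sin φ₁ / sin φ₂ = 29.0 × sin 46° / sin 24°
V₂ = 29.0 × 0.7193/0.4067 = 51 m s⁻¹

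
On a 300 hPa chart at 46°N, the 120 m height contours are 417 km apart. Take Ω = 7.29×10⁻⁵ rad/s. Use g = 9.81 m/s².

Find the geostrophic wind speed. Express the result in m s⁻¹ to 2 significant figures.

27 m s⁻¹

Coriolis parameter at 46°N:
f = 2Ω sin φ = 2 × 7.29×10⁻⁵ × sin 46° = 1.05×10⁻⁴ s⁻¹
Height gradient: |∂Z/∂n| = 120 m / 417000 m = 2.88×10⁻⁴
On a pressure surface, geostrophic balance gives V_g = (g/f)|∂Z/∂n|:
V_g = 9.81 × 2.88×10⁻⁴ / 1.05×10⁻⁴ = 26.9 m/s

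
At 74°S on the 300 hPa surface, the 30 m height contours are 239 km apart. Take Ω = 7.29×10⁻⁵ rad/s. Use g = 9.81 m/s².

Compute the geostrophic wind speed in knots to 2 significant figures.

Coriolis parameter at 74°S:
f = 2Ω sin φ = 2 × 7.29×10⁻⁵ × sin 74° = 1.40×10⁻⁴ s⁻¹
Height gradient: |∂Z/∂n| = 30 m / 239000 m = 1.26×10⁻⁴
On a pressure surface, geostrophic balance gives V_g = (g/f)|∂Z/∂n|:
V_g = 9.81 × 1.26×10⁻⁴ / 1.40×10⁻⁴ = 8.79 m/s
Converting: 8.79 m/s × 1.944 = 17 knots

17 knots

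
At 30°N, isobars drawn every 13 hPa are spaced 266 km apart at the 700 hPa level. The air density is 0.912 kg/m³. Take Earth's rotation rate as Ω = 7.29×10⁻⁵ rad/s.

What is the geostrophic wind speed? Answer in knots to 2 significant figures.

140 knots

Coriolis parameter at 30°N:
f = 2Ω sin φ = 2 × 7.29×10⁻⁵ × sin 30° = 7.29×10⁻⁵ s⁻¹
Pressure gradient: |∂P/∂n| = 1300 Pa / 266000 m = 4.89×10⁻³ Pa/m
Geostrophic balance (pressure-gradient force = Coriolis force):
V_g = (1/(fρ)) |∂P/∂n| = 4.89×10⁻³ / (7.29×10⁻⁵ × 0.912) = 73.5 m/s
Converting: 73.5 m/s × 1.944 = 140 knots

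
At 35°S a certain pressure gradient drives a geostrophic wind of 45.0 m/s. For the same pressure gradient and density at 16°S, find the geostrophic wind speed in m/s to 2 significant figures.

With the same pressure gradient and density, V_g ∝ 1/f ∝ 1/sin φ.
V₂ = V₁ · sin φ₁ / sin φ₂ = 45.0 × sin 35° / sin 16°
V₂ = 45.0 × 0.5736/0.2756 = 94 m/s

94 m/s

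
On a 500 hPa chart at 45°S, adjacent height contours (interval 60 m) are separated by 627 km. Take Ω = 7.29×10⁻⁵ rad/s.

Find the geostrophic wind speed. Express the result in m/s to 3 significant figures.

9.11 m/s

Coriolis parameter at 45°S:
f = 2Ω sin φ = 2 × 7.29×10⁻⁵ × sin 45° = 1.03×10⁻⁴ s⁻¹
Height gradient: |∂Z/∂n| = 60 m / 627000 m = 9.57×10⁻⁵
On a pressure surface, geostrophic balance gives V_g = (g/f)|∂Z/∂n|:
V_g = 9.81 × 9.57×10⁻⁵ / 1.03×10⁻⁴ = 9.11 m/s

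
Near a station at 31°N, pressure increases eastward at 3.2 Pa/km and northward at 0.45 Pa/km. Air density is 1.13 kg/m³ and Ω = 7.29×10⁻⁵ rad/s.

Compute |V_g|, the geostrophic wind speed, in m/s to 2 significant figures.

38 m/s

Coriolis parameter at 31°N:
f = 2Ω sin φ = 2 × 7.29×10⁻⁵ × sin 31° = 7.51×10⁻⁵ s⁻¹
Component geostrophic relations (x east, y north):
u_g = −(1/(fρ)) ∂P/∂y,  v_g = (1/(fρ)) ∂P/∂x
u_g = −(0.45×10⁻³)/(7.51×10⁻⁵ × 1.13) = −5.30 m/s;  v_g = (3.2×10⁻³)/(7.51×10⁻⁵ × 1.13) = 37.7 m/s
|V_g| = √(u_g² + v_g²) = 38.1 m/s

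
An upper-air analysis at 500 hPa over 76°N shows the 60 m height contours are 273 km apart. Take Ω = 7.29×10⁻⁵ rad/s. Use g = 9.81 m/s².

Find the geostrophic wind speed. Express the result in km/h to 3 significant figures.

Coriolis parameter at 76°N:
f = 2Ω sin φ = 2 × 7.29×10⁻⁵ × sin 76° = 1.41×10⁻⁴ s⁻¹
Height gradient: |∂Z/∂n| = 60 m / 273000 m = 2.20×10⁻⁴
On a pressure surface, geostrophic balance gives V_g = (g/f)|∂Z/∂n|:
V_g = 9.81 × 2.20×10⁻⁴ / 1.41×10⁻⁴ = 15.2 m/s
Converting: 15.2 m/s × 3.6 = 54.9 km/h

54.9 km/h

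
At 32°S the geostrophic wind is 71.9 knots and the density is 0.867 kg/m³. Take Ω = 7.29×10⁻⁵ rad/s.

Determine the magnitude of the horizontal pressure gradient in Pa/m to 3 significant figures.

2.48×10⁻³ Pa/m

Coriolis parameter at 32°S:
f = 2Ω sin φ = 2 × 7.29×10⁻⁵ × sin 32° = 7.73×10⁻⁵ s⁻¹
Wind speed in SI: 71.9 knots = 37.0 m/s
Geostrophic balance rearranged: |∂P/∂n| = f ρ V_g
|∂P/∂n| = 7.73×10⁻⁵ × 0.867 × 37.0 = 2.48×10⁻³ Pa/m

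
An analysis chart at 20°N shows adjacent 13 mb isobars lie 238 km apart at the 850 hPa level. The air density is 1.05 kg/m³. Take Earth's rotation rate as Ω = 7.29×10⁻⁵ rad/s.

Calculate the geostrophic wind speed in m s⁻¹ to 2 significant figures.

100 m s⁻¹

Coriolis parameter at 20°N:
f = 2Ω sin φ = 2 × 7.29×10⁻⁵ × sin 20° = 4.99×10⁻⁵ s⁻¹
Pressure gradient: |∂P/∂n| = 1300 Pa / 238000 m = 5.46×10⁻³ Pa/m
Geostrophic balance (pressure-gradient force = Coriolis force):
V_g = (1/(fρ)) |∂P/∂n| = 5.46×10⁻³ / (4.99×10⁻⁵ × 1.05) = 104 m/s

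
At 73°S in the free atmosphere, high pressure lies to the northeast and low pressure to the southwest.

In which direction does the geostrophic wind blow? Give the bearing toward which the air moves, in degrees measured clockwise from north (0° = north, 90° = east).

135°

The pressure-gradient force points toward the southwest (bearing 225°).
Geostrophic balance: in the Southern Hemisphere the Coriolis force deflects motion to the left, so the geostrophic wind blows 90° to the left of the pressure-gradient force (low pressure on the right).
Rotating 225° by 90° counterclockwise gives 135° — the wind blows toward the southeast.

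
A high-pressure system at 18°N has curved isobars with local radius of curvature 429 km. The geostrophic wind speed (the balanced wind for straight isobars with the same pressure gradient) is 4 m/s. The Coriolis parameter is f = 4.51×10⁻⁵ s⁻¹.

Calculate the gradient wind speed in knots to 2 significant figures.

Around a high, pressure-gradient force acts outward with centrifugal, so Coriolis balances both:
fV = (1/ρ)|∂P/∂n| + V²/R  →  V² − fR·V + fR·V_g = 0
With fR = 4.51×10⁻⁵ × 429×10³ m = 19.3 m/s:
V = [fR − √((fR)² − 4 fR V_g)]/2 = [19.3 − √(19.3² − 4×19.3×4)]/2 = 5.65 m/s
Supergeostrophic (V > V_g = 4 m/s), as expected around a high.
Converting: 5.65 m/s × 1.944 = 11 knots

11 knots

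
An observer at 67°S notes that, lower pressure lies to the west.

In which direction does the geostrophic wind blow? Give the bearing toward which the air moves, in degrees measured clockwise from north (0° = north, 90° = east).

180°

The pressure-gradient force points toward the west (bearing 270°).
Geostrophic balance: in the Southern Hemisphere the Coriolis force deflects motion to the left, so the geostrophic wind blows 90° to the left of the pressure-gradient force (low pressure on the right).
Rotating 270° by 90° counterclockwise gives 180° — the wind blows toward the south.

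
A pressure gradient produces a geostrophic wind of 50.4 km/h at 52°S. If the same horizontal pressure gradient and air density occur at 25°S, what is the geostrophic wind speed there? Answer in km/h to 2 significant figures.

94 km/h

With the same pressure gradient and density, V_g ∝ 1/f ∝ 1/sin φ.
V₂ = V₁ · sin φ₁ / sin φ₂ = 50.4 × sin 52° / sin 25°
V₂ = 50.4 × 0.7880/0.4226 = 94 km/h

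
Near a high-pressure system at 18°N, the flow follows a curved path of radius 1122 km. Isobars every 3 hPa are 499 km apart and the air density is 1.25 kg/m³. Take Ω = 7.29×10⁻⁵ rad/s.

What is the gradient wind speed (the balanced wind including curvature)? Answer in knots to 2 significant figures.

30 knots

Coriolis parameter at 18°N:
f = 2Ω sin φ = 2 × 7.29×10⁻⁵ × sin 18° = 4.51×10⁻⁵ s⁻¹
Pressure gradient: |∂P/∂n| = 300 Pa / 499000 m = 6.01×10⁻⁴ Pa/m
Geostrophic speed: V_g = |∂P/∂n|/(fρ) = 6.01×10⁻⁴/(4.51×10⁻⁵ × 1.25) = 10.7 m/s
Around a high, pressure-gradient force acts outward with centrifugal, so Coriolis balances both:
fV = (1/ρ)|∂P/∂n| + V²/R  →  V² − fR·V + fR·V_g = 0
With fR = 4.51×10⁻⁵ × 1122×10³ m = 50.6 m/s:
V = [fR − √((fR)² − 4 fR V_g)]/2 = [50.6 − √(50.6² − 4×50.6×10.7)]/2 = 15.3 m/s
Supergeostrophic (V > V_g = 10.7 m/s), as expected around a high.
Converting: 15.3 m/s × 1.944 = 30 knots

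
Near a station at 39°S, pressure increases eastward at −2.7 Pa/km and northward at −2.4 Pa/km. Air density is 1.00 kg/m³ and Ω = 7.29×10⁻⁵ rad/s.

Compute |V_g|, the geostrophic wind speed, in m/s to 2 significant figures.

Coriolis parameter at 39°S:
f = 2Ω sin φ = 2 × 7.29×10⁻⁵ × sin 39° = 9.18×10⁻⁵ s⁻¹
In the Southern Hemisphere f is negative: f = −9.18×10⁻⁵ s⁻¹.
Component geostrophic relations (x east, y north):
u_g = −(1/(fρ)) ∂P/∂y,  v_g = (1/(fρ)) ∂P/∂x
u_g = −(−2.4×10⁻³)/(−9.18×10⁻⁵ × 1.00) = −26.2 m/s;  v_g = (−2.7×10⁻³)/(−9.18×10⁻⁵ × 1.00) = 29.4 m/s
|V_g| = √(u_g² + v_g²) = 39.4 m/s

39 m/s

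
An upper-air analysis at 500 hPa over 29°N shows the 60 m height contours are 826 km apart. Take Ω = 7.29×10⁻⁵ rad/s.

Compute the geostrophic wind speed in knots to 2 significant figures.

Coriolis parameter at 29°N:
f = 2Ω sin φ = 2 × 7.29×10⁻⁵ × sin 29° = 7.07×10⁻⁵ s⁻¹
Height gradient: |∂Z/∂n| = 60 m / 826000 m = 7.26×10⁻⁵
On a pressure surface, geostrophic balance gives V_g = (g/f)|∂Z/∂n|:
V_g = 9.81 × 7.26×10⁻⁵ / 7.07×10⁻⁵ = 10.1 m/s
Converting: 10.1 m/s × 1.944 = 20 knots

20 knots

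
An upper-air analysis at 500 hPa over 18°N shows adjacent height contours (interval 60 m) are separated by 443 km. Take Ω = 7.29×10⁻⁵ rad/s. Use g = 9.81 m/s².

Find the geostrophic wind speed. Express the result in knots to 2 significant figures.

Coriolis parameter at 18°N:
f = 2Ω sin φ = 2 × 7.29×10⁻⁵ × sin 18° = 4.51×10⁻⁵ s⁻¹
Height gradient: |∂Z/∂n| = 60 m / 443000 m = 1.35×10⁻⁴
On a pressure surface, geostrophic balance gives V_g = (g/f)|∂Z/∂n|:
V_g = 9.81 × 1.35×10⁻⁴ / 4.51×10⁻⁵ = 29.5 m/s
Converting: 29.5 m/s × 1.944 = 57 knots

57 knots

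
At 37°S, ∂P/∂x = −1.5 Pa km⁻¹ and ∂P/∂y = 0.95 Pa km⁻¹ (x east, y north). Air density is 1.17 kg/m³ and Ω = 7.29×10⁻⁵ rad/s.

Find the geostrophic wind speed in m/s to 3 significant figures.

17.3 m/s

Coriolis parameter at 37°S:
f = 2Ω sin φ = 2 × 7.29×10⁻⁵ × sin 37° = 8.77×10⁻⁵ s⁻¹
In the Southern Hemisphere f is negative: f = −8.77×10⁻⁵ s⁻¹.
Component geostrophic relations (x east, y north):
u_g = −(1/(fρ)) ∂P/∂y,  v_g = (1/(fρ)) ∂P/∂x
u_g = −(0.95×10⁻³)/(−8.77×10⁻⁵ × 1.17) = 9.25 m/s;  v_g = (−1.5×10⁻³)/(−8.77×10⁻⁵ × 1.17) = 14.6 m/s
|V_g| = √(u_g² + v_g²) = 17.3 m/s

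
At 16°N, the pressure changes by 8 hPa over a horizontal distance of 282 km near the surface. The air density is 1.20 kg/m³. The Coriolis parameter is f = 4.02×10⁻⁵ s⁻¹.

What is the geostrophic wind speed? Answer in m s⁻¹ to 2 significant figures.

Pressure gradient: |∂P/∂n| = 800 Pa / 282000 m = 2.84×10⁻³ Pa/m
Geostrophic balance (pressure-gradient force = Coriolis force):
V_g = (1/(fρ)) |∂P/∂n| = 2.84×10⁻³ / (4.02×10⁻⁵ × 1.20) = 58.8 m/s

59 m s⁻¹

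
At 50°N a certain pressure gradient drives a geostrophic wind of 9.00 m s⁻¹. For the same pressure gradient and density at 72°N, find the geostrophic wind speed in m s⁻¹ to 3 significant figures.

With the same pressure gradient and density, V_g ∝ 1/f ∝ 1/sin φ.
V₂ = V₁ · sin φ₁ / sin φ₂ = 9.00 × sin 50° / sin 72°
V₂ = 9.00 × 0.7660/0.9511 = 7.25 m s⁻¹

7.25 m s⁻¹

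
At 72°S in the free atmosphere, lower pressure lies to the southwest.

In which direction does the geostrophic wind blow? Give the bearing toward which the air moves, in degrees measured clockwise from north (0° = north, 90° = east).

135°

The pressure-gradient force points toward the southwest (bearing 225°).
Geostrophic balance: in the Southern Hemisphere the Coriolis force deflects motion to the left, so the geostrophic wind blows 90° to the left of the pressure-gradient force (low pressure on the right).
Rotating 225° by 90° counterclockwise gives 135° — the wind blows toward the southeast.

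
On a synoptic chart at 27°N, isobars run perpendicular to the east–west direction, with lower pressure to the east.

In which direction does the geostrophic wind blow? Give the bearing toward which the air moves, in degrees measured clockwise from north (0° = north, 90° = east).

The pressure-gradient force points toward the east (bearing 090°).
Geostrophic balance: in the Northern Hemisphere the Coriolis force deflects motion to the right, so the geostrophic wind blows 90° to the right of the pressure-gradient force (low pressure on the left).
Rotating 090° by 90° clockwise gives 180° — the wind blows toward the south.

180°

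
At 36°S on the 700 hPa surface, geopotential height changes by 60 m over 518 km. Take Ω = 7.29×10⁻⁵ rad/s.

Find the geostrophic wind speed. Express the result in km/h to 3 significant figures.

47.7 km/h

Coriolis parameter at 36°S:
f = 2Ω sin φ = 2 × 7.29×10⁻⁵ × sin 36° = 8.57×10⁻⁵ s⁻¹
Height gradient: |∂Z/∂n| = 60 m / 518000 m = 1.16×10⁻⁴
On a pressure surface, geostrophic balance gives V_g = (g/f)|∂Z/∂n|:
V_g = 9.81 × 1.16×10⁻⁴ / 8.57×10⁻⁵ = 13.3 m/s
Converting: 13.3 m/s × 3.6 = 47.7 km/h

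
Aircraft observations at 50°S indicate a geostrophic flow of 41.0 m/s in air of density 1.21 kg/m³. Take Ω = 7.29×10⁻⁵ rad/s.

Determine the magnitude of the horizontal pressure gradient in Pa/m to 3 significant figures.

Coriolis parameter at 50°S:
f = 2Ω sin φ = 2 × 7.29×10⁻⁵ × sin 50° = 1.12×10⁻⁴ s⁻¹
Geostrophic balance rearranged: |∂P/∂n| = f ρ V_g
|∂P/∂n| = 1.12×10⁻⁴ × 1.21 × 41.0 = 5.54×10⁻³ Pa/m

5.54×10⁻³ Pa/m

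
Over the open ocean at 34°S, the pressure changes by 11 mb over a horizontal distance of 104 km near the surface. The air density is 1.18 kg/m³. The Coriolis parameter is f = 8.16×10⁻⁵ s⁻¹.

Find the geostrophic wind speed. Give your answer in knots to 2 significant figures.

Pressure gradient: |∂P/∂n| = 1100 Pa / 104000 m = 1.06×10⁻² Pa/m
Geostrophic balance (pressure-gradient force = Coriolis force):
V_g = (1/(fρ)) |∂P/∂n| = 1.06×10⁻² / (8.16×10⁻⁵ × 1.18) = 110 m/s
Converting: 110 m/s × 1.944 = 210 knots

210 knots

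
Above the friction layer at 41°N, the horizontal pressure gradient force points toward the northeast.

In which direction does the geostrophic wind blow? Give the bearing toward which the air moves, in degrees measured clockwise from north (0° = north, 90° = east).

135°

The pressure-gradient force points toward the northeast (bearing 045°).
Geostrophic balance: in the Northern Hemisphere the Coriolis force deflects motion to the right, so the geostrophic wind blows 90° to the right of the pressure-gradient force (low pressure on the left).
Rotating 045° by 90° clockwise gives 135° — the wind blows toward the southeast.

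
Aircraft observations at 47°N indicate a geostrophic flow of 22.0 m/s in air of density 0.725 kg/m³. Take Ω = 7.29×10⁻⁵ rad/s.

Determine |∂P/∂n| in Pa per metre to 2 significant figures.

Coriolis parameter at 47°N:
f = 2Ω sin φ = 2 × 7.29×10⁻⁵ × sin 47° = 1.07×10⁻⁴ s⁻¹
Geostrophic balance rearranged: |∂P/∂n| = f ρ V_g
|∂P/∂n| = 1.07×10⁻⁴ × 0.725 × 22.0 = 1.70×10⁻³ Pa/m

1.7×10⁻³ Pa/m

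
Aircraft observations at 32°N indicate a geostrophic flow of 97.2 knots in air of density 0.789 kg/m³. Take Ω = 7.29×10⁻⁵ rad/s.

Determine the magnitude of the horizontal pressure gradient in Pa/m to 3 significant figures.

Coriolis parameter at 32°N:
f = 2Ω sin φ = 2 × 7.29×10⁻⁵ × sin 32° = 7.73×10⁻⁵ s⁻¹
Wind speed in SI: 97.2 knots = 50.0 m/s
Geostrophic balance rearranged: |∂P/∂n| = f ρ V_g
|∂P/∂n| = 7.73×10⁻⁵ × 0.789 × 50.0 = 3.05×10⁻³ Pa/m

3.05×10⁻³ Pa/m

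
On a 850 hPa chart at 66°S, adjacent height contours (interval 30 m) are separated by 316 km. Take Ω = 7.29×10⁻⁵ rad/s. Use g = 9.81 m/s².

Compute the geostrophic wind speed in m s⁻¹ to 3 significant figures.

Coriolis parameter at 66°S:
f = 2Ω sin φ = 2 × 7.29×10⁻⁵ × sin 66° = 1.33×10⁻⁴ s⁻¹
Height gradient: |∂Z/∂n| = 30 m / 316000 m = 9.49×10⁻⁵
On a pressure surface, geostrophic balance gives V_g = (g/f)|∂Z/∂n|:
V_g = 9.81 × 9.49×10⁻⁵ / 1.33×10⁻⁴ = 6.99 m/s

6.99 m s⁻¹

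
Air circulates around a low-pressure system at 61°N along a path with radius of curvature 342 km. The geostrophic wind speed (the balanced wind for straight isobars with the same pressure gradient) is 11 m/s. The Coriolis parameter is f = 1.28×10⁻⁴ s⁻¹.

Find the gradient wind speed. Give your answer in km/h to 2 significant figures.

33 km/h

Around a low, centrifugal force acts outward with Coriolis, so pressure-gradient force balances both:
(1/ρ)|∂P/∂n| = fV + V²/R  →  V² + fR·V − fR·V_g = 0
With fR = 1.28×10⁻⁴ × 342×10³ m = 43.8 m/s:
V = [−fR + √((fR)² + 4 fR V_g)]/2 = [−43.8 + √(43.8² + 4×43.8×11)]/2 = 9.11 m/s
Subgeostrophic (V < V_g = 11 m/s), as expected around a low.
Converting: 9.11 m/s × 3.6 = 33 km/h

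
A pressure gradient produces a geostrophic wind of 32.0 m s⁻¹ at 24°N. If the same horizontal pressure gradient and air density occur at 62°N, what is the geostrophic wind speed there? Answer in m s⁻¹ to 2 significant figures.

With the same pressure gradient and density, V_g ∝ 1/f ∝ 1/sin φ.
V₂ = V₁ · sin φ₁ / sin φ₂ = 32.0 × sin 24° / sin 62°
V₂ = 32.0 × 0.4067/0.8829 = 15 m s⁻¹

15 m s⁻¹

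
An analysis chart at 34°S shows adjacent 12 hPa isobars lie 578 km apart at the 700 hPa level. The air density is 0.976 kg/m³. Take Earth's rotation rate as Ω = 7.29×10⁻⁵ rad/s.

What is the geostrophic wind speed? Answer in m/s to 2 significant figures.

26 m/s

Coriolis parameter at 34°S:
f = 2Ω sin φ = 2 × 7.29×10⁻⁵ × sin 34° = 8.15×10⁻⁵ s⁻¹
Pressure gradient: |∂P/∂n| = 1200 Pa / 578000 m = 2.08×10⁻³ Pa/m
Geostrophic balance (pressure-gradient force = Coriolis force):
V_g = (1/(fρ)) |∂P/∂n| = 2.08×10⁻³ / (8.15×10⁻⁵ × 0.976) = 26.1 m/s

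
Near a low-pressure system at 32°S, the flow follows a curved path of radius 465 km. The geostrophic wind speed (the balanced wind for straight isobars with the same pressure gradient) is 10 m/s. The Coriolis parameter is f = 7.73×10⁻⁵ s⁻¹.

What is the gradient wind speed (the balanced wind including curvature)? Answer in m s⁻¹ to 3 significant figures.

Around a low, centrifugal force acts outward with Coriolis, so pressure-gradient force balances both:
(1/ρ)|∂P/∂n| = fV + V²/R  →  V² + fR·V − fR·V_g = 0
With fR = 7.73×10⁻⁵ × 465×10³ m = 35.9 m/s:
V = [−fR + √((fR)² + 4 fR V_g)]/2 = [−35.9 + √(35.9² + 4×35.9×10)]/2 = 8.15 m/s
Subgeostrophic (V < V_g = 10 m/s), as expected around a low.

8.15 m s⁻¹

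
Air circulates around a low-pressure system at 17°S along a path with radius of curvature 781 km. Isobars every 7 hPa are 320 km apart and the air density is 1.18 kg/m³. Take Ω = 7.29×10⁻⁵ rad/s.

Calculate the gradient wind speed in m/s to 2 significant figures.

25 m/s

Coriolis parameter at 17°S:
f = 2Ω sin φ = 2 × 7.29×10⁻⁵ × sin 17° = 4.26×10⁻⁵ s⁻¹
Pressure gradient: |∂P/∂n| = 700 Pa / 320000 m = 2.19×10⁻³ Pa/m
Geostrophic speed: V_g = |∂P/∂n|/(fρ) = 2.19×10⁻³/(4.26×10⁻⁵ × 1.18) = 43.5 m/s
Around a low, centrifugal force acts outward with Coriolis, so pressure-gradient force balances both:
(1/ρ)|∂P/∂n| = fV + V²/R  →  V² + fR·V − fR·V_g = 0
With fR = 4.26×10⁻⁵ × 781×10³ m = 33.3 m/s:
V = [−fR + √((fR)² + 4 fR V_g)]/2 = [−33.3 + √(33.3² + 4×33.3×43.5)]/2 = 24.9 m/s
Subgeostrophic (V < V_g = 43.5 m/s), as expected around a low.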